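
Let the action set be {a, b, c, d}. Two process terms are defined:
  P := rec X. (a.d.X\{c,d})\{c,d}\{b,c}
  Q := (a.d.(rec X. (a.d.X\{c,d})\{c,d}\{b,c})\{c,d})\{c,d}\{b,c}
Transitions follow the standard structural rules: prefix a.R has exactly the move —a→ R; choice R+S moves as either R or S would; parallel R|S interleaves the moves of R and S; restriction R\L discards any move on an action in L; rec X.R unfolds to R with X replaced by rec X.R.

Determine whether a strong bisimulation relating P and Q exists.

P's transition system — 2 states:
  s0 = rec X. (a.d.X\{c,d})\{c,d}\{b,c} → --a--▸ s1
  s1 = (d.(rec X. (a.d.X\{c,d})\{c,d}\{b,c})\{c,d})\{c,d}\{b,c} → ∅
Q's transition system — 2 states:
  t0 = (a.d.(rec X. (a.d.X\{c,d})\{c,d}\{b,c})\{c,d})\{c,d}\{b,c} → --a--▸ t1
  t1 = (d.(rec X. (a.d.X\{c,d})\{c,d}\{b,c})\{c,d})\{c,d}\{b,c} → ∅
Partition-refinement fixed point:
  B0 = {s0, t0}
  B1 = {s1, t1}
s0 ∈ B0, t0 ∈ B0 → same block

bisimilar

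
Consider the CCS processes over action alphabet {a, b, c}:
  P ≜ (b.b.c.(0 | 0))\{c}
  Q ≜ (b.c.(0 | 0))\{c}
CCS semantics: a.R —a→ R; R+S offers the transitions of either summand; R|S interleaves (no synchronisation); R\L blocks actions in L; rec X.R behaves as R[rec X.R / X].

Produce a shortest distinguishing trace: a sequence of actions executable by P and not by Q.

bb

P's transition system — 3 states:
  m0 = (b.b.c.(0 | 0))\{c} → =b=> m1
  m1 = (b.c.(0 | 0))\{c} → =b=> m2
  m2 = (c.(0 | 0))\{c} → ·
Q's transition system — 2 states:
  n0 = (b.c.(0 | 0))\{c} → =b=> n1
  n1 = (c.(0 | 0))\{c} → ·
Executing bb from P (initial set {m0}):
  step 1 (b): {m1}
  step 2 (b): {m2}
  P completes σ.
Executing bb from Q (initial set {n0}):
  step 1 (b): {n1}
  step 2 (b): ∅  — Q cannot continue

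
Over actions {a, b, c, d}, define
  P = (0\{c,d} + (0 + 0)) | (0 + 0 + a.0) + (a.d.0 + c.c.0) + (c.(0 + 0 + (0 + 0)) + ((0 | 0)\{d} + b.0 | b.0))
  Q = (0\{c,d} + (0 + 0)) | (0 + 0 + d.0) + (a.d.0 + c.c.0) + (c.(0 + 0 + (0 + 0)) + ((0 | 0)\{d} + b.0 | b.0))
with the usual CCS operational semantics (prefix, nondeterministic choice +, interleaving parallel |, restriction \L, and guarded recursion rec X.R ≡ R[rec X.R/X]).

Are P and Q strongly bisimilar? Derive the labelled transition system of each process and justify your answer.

Reachable graph of P (9 states):
  u0 = (0\{c,d} + (0 + 0)) | (0 + 0 + a.0) + (a.d.0 + c.c.0) + (c.(0 + 0 + (0 + 0)) + ((0 | 0)\{d} + b.0 | b.0)) :: =a=> u1, =a=> u2, =b=> u3, =b=> u4, =c=> u5, =c=> u6
  u1 = (0\{c,d} + (0 + 0)) | 0 :: ·
  u2 = d.0 :: =d=> u7
  u3 = 0 | b.0 :: =b=> u8
  u4 = b.0 | 0 :: =b=> u8
  u5 = 0 + 0 + (0 + 0) :: ·
  u6 = c.0 :: =c=> u7
  u7 = 0 :: ·
  u8 = 0 | 0 :: ·
Reachable graph of Q (9 states):
  v0 = (0\{c,d} + (0 + 0)) | (0 + 0 + d.0) + (a.d.0 + c.c.0) + (c.(0 + 0 + (0 + 0)) + ((0 | 0)\{d} + b.0 | b.0)) :: =a=> v1, =b=> v2, =b=> v3, =c=> v4, =c=> v5, =d=> v6
  v1 = d.0 :: =d=> v7
  v2 = 0 | b.0 :: =b=> v8
  v3 = b.0 | 0 :: =b=> v8
  v4 = 0 + 0 + (0 + 0) :: ·
  v5 = c.0 :: =c=> v7
  v6 = (0\{c,d} + (0 + 0)) | 0 :: ·
  v7 = 0 :: ·
  v8 = 0 | 0 :: ·
Partition-refinement fixed point:
  B0 = {u0}
  B1 = {u3, u4, v2, v3}
  B2 = {u1, u5, u7, u8, v4, v6, v7, v8}
  B3 = {u2, v1}
  B4 = {u6, v5}
  B5 = {v0}
u0 ∈ B0, v0 ∈ B5 → different blocks

P ≁ Q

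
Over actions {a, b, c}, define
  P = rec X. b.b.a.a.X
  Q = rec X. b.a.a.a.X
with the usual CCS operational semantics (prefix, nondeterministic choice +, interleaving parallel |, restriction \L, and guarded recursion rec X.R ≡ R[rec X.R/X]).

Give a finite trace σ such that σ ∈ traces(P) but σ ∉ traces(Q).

P's transition system — 4 states:
  p0 = rec X. b.b.a.a.X → =b=> p1
  p1 = b.a.a.(rec X. b.b.a.a.X) → =b=> p2
  p2 = a.a.(rec X. b.b.a.a.X) → =a=> p3
  p3 = a.(rec X. b.b.a.a.X) → =a=> p0
Q's transition system — 4 states:
  q0 = rec X. b.a.a.a.X → =b=> q1
  q1 = a.a.a.(rec X. b.a.a.a.X) → =a=> q2
  q2 = a.a.(rec X. b.a.a.a.X) → =a=> q3
  q3 = a.(rec X. b.a.a.a.X) → =a=> q0
Trace ⟨bb⟩ through P, begin at {p0}:
  after b @ step 1: {p1}
  after b @ step 2: {p2}
  P completes σ.
Trace ⟨bb⟩ through Q, begin at {q0}:
  after b @ step 1: {q1}
  after b @ step 2: ∅ (Q stuck)

bb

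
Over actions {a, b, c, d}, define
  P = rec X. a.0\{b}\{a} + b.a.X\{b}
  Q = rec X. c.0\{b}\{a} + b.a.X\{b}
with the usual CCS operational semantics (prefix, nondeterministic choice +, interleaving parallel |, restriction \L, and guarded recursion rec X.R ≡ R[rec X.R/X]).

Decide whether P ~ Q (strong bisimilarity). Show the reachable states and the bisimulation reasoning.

LTS(P): 5 reachable states
  p0 = rec X. a.0\{b}\{a} + b.a.X\{b} | =a=> p1, =b=> p2
  p1 = 0\{b}\{a} | ·
  p2 = a.(rec X. a.0\{b}\{a} + b.a.X\{b})\{b} | =a=> p3
  p3 = (rec X. a.0\{b}\{a} + b.a.X\{b})\{b} | =a=> p4
  p4 = 0\{b}\{a}\{b} | ·
LTS(Q): 5 reachable states
  q0 = rec X. c.0\{b}\{a} + b.a.X\{b} | =b=> q1, =c=> q2
  q1 = a.(rec X. c.0\{b}\{a} + b.a.X\{b})\{b} | =a=> q3
  q2 = 0\{b}\{a} | ·
  q3 = (rec X. c.0\{b}\{a} + b.a.X\{b})\{b} | =c=> q4
  q4 = 0\{b}\{a}\{b} | ·
Coarsest stable partition (strong bisimilarity classes):
  B0 = {p0}
  B1 = {p1, p4, q2, q4}
  B2 = {p2}
  B3 = {p3}
  B4 = {q0}
  B5 = {q1}
  B6 = {q3}
p0 ∈ B0, q0 ∈ B4 → different blocks

NO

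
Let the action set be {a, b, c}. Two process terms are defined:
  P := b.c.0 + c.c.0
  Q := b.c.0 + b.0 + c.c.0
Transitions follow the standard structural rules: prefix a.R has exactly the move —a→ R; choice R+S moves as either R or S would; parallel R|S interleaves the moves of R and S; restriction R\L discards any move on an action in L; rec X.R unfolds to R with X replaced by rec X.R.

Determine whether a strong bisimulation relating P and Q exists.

NO

LTS(P): 3 reachable states
  u0 = b.c.0 + c.c.0 ⊢ -b-> u1, -c-> u1
  u1 = c.0 ⊢ -c-> u2
  u2 = 0 ⊢ (no moves)
LTS(Q): 3 reachable states
  v0 = b.c.0 + b.0 + c.c.0 ⊢ -b-> v1, -b-> v2, -c-> v2
  v1 = 0 ⊢ (no moves)
  v2 = c.0 ⊢ -c-> v1
Bisimilarity quotient blocks:
  B0 = {u0}
  B1 = {u1, v2}
  B2 = {u2, v1}
  B3 = {v0}
u0 ∈ B0, v0 ∈ B3 → different blocks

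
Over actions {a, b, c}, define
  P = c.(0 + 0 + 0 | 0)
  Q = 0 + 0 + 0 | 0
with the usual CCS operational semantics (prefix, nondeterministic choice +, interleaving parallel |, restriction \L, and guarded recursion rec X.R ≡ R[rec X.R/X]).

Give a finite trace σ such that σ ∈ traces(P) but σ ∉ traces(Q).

LTS(P): 2 reachable states
  m0 = c.(0 + 0 + 0 | 0) ⊢ --c--▸ m1
  m1 = 0 + 0 + 0 | 0 ⊢ (no moves)
LTS(Q): 1 reachable states
  n0 = 0 + 0 + 0 | 0 ⊢ (no moves)
Executing c from P (initial set {m0}):
  after c @ step 1: {m1}
  ✓ P
Executing c from Q (initial set {n0}):
  after c @ step 1: no successor for Q

c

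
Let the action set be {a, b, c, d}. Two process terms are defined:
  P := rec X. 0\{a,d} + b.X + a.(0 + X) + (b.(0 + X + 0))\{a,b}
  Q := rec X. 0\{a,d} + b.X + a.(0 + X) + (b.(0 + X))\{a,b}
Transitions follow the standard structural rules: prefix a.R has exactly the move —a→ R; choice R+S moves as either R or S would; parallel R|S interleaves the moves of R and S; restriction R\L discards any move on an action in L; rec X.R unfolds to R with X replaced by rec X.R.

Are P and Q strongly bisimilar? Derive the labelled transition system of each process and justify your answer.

P ~ Q

LTS(P): 2 reachable states
  u0 = rec X. 0\{a,d} + b.X + a.(0 + X) + (b.(0 + X + 0))\{a,b} :: -a-> u1, -b-> u0
  u1 = 0 + (rec X. 0\{a,d} + b.X + a.(0 + X) + (b.(0 + X + 0))\{a,b}) :: -a-> u1, -b-> u0
LTS(Q): 2 reachable states
  v0 = rec X. 0\{a,d} + b.X + a.(0 + X) + (b.(0 + X))\{a,b} :: -a-> v1, -b-> v0
  v1 = 0 + (rec X. 0\{a,d} + b.X + a.(0 + X) + (b.(0 + X))\{a,b}) :: -a-> v1, -b-> v0
Coarsest stable partition (strong bisimilarity classes):
  B0 = {u0, u1, v0, v1}
u0 ∈ B0, v0 ∈ B0 → same block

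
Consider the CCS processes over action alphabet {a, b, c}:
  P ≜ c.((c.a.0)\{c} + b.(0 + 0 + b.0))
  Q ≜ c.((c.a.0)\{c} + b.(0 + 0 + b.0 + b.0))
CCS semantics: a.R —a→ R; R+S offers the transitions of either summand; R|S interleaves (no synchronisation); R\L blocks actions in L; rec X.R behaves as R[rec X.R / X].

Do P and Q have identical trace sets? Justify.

YES

Reachable graph of P (4 states):
  m0 = c.((c.a.0)\{c} + b.(0 + 0 + b.0)) ⊢ -c-> m1
  m1 = (c.a.0)\{c} + b.(0 + 0 + b.0) ⊢ -b-> m2
  m2 = 0 + 0 + b.0 ⊢ -b-> m3
  m3 = 0 ⊢ (no moves)
Reachable graph of Q (4 states):
  n0 = c.((c.a.0)\{c} + b.(0 + 0 + b.0 + b.0)) ⊢ -c-> n1
  n1 = (c.a.0)\{c} + b.(0 + 0 + b.0 + b.0) ⊢ -b-> n2
  n2 = 0 + 0 + b.0 + b.0 ⊢ -b-> n3
  n3 = 0 ⊢ (no moves)
Partition-refinement fixed point:
  B0 = {m0, n0}
  B1 = {m1, n1}
  B2 = {m2, n2}
  B3 = {m3, n3}
m0 ∈ B0, n0 ∈ B0 → same block
Bisimilar ⇒ trace-equivalent.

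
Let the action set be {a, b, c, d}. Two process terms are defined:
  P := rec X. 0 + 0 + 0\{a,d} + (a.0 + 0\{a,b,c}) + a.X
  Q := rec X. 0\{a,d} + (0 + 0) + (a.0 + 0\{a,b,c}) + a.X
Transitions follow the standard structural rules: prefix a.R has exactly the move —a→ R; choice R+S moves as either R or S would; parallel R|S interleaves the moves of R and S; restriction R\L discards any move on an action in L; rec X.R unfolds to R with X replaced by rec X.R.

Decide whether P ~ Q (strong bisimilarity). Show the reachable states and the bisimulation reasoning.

LTS(P): 2 reachable states
  p0 = rec X. 0 + 0 + 0\{a,d} + (a.0 + 0\{a,b,c}) + a.X ⊢ —a→ p0, —a→ p1
  p1 = 0 ⊢ (no moves)
LTS(Q): 2 reachable states
  q0 = rec X. 0\{a,d} + (0 + 0) + (a.0 + 0\{a,b,c}) + a.X ⊢ —a→ q0, —a→ q1
  q1 = 0 ⊢ (no moves)
Bisimilarity quotient blocks:
  B0 = {p0, q0}
  B1 = {p1, q1}
p0 ∈ B0, q0 ∈ B0 → same block

P ~ Q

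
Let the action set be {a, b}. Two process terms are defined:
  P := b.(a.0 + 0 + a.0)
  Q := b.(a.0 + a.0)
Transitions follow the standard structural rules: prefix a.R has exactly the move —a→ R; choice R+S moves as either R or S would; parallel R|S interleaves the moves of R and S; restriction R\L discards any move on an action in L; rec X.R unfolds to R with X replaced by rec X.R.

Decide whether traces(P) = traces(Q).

traces(P) = traces(Q)

P's transition system — 3 states:
  u0 = b.(a.0 + 0 + a.0) :: -b-> u1
  u1 = a.0 + 0 + a.0 :: -a-> u2
  u2 = 0 :: ·
Q's transition system — 3 states:
  v0 = b.(a.0 + a.0) :: -b-> v1
  v1 = a.0 + a.0 :: -a-> v2
  v2 = 0 :: ·
Bisimilarity quotient blocks:
  B0 = {u0, v0}
  B1 = {u1, v1}
  B2 = {u2, v2}
u0 ∈ B0, v0 ∈ B0 → same block
Bisimilar ⇒ trace-equivalent.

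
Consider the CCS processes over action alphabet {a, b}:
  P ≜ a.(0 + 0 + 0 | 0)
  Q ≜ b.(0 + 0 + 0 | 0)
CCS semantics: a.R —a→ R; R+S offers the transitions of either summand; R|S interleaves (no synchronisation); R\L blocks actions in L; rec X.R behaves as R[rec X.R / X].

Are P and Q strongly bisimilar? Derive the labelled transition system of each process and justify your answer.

P's transition system — 2 states:
  s0 = a.(0 + 0 + 0 | 0) → --a--▸ s1
  s1 = 0 + 0 + 0 | 0 → ∅
Q's transition system — 2 states:
  t0 = b.(0 + 0 + 0 | 0) → --b--▸ t1
  t1 = 0 + 0 + 0 | 0 → ∅
Coarsest stable partition (strong bisimilarity classes):
  B0 = {s0}
  B1 = {s1, t1}
  B2 = {t0}
s0 ∈ B0, t0 ∈ B2 → different blocks

not bisimilar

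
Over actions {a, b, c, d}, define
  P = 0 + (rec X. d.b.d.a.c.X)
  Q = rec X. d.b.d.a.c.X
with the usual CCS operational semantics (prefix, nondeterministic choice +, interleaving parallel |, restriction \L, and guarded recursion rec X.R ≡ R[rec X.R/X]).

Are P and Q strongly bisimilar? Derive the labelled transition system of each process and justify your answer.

P ~ Q

LTS(P): 6 reachable states
  u0 = 0 + (rec X. d.b.d.a.c.X) has moves =d=> u1
  u1 = b.d.a.c.(rec X. d.b.d.a.c.X) has moves =b=> u2
  u2 = d.a.c.(rec X. d.b.d.a.c.X) has moves =d=> u3
  u3 = a.c.(rec X. d.b.d.a.c.X) has moves =a=> u4
  u4 = c.(rec X. d.b.d.a.c.X) has moves =c=> u5
  u5 = rec X. d.b.d.a.c.X has moves =d=> u1
LTS(Q): 5 reachable states
  v0 = rec X. d.b.d.a.c.X has moves =d=> v1
  v1 = b.d.a.c.(rec X. d.b.d.a.c.X) has moves =b=> v2
  v2 = d.a.c.(rec X. d.b.d.a.c.X) has moves =d=> v3
  v3 = a.c.(rec X. d.b.d.a.c.X) has moves =a=> v4
  v4 = c.(rec X. d.b.d.a.c.X) has moves =c=> v0
Coarsest stable partition (strong bisimilarity classes):
  B0 = {u0, u5, v0}
  B1 = {u1, v1}
  B2 = {u2, v2}
  B3 = {u3, v3}
  B4 = {u4, v4}
u0 ∈ B0, v0 ∈ B0 → same block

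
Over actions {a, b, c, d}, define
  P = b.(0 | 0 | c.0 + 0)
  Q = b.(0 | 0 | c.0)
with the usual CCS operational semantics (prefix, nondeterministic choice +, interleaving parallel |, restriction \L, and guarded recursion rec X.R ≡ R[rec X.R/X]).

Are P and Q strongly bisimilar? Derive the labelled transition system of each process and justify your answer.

YES

LTS(P): 3 reachable states
  u0 = b.(0 | 0 | c.0 + 0) → -b-> u1
  u1 = 0 | 0 | c.0 + 0 → -c-> u2
  u2 = 0 | 0 | 0 → ·
LTS(Q): 3 reachable states
  v0 = b.(0 | 0 | c.0) → -b-> v1
  v1 = 0 | 0 | c.0 → -c-> v2
  v2 = 0 | 0 | 0 → ·
Bisimilarity quotient blocks:
  B0 = {u0, v0}
  B1 = {u1, v1}
  B2 = {u2, v2}
u0 ∈ B0, v0 ∈ B0 → same block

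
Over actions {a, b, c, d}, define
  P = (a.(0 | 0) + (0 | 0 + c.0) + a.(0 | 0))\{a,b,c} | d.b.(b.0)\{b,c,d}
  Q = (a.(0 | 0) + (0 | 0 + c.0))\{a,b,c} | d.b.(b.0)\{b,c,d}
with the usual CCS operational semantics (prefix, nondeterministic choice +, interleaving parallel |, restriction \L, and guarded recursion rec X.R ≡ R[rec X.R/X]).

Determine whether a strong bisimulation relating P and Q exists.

P's transition system — 3 states:
  u0 = (a.(0 | 0) + (0 | 0 + c.0) + a.(0 | 0))\{a,b,c} | d.b.(b.0)\{b,c,d} ⊢ --d--▸ u1
  u1 = (a.(0 | 0) + (0 | 0 + c.0) + a.(0 | 0))\{a,b,c} | b.(b.0)\{b,c,d} ⊢ --b--▸ u2
  u2 = (a.(0 | 0) + (0 | 0 + c.0) + a.(0 | 0))\{a,b,c} | (b.0)\{b,c,d} ⊢ deadlocked
Q's transition system — 3 states:
  v0 = (a.(0 | 0) + (0 | 0 + c.0))\{a,b,c} | d.b.(b.0)\{b,c,d} ⊢ --d--▸ v1
  v1 = (a.(0 | 0) + (0 | 0 + c.0))\{a,b,c} | b.(b.0)\{b,c,d} ⊢ --b--▸ v2
  v2 = (a.(0 | 0) + (0 | 0 + c.0))\{a,b,c} | (b.0)\{b,c,d} ⊢ deadlocked
Bisimilarity quotient blocks:
  B0 = {u0, v0}
  B1 = {u1, v1}
  B2 = {u2, v2}
u0 ∈ B0, v0 ∈ B0 → same block

YES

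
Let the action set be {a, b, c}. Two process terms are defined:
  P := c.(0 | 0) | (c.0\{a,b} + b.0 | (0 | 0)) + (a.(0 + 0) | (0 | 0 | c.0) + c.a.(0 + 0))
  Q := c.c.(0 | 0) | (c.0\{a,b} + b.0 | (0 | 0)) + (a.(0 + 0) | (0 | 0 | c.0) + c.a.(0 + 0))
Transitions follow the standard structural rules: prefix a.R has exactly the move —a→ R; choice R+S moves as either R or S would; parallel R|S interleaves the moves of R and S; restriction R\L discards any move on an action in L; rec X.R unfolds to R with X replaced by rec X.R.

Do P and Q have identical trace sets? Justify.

Reachable graph of P (11 states):
  p0 = c.(0 | 0) | (c.0\{a,b} + b.0 | (0 | 0)) + (a.(0 + 0) | (0 | 0 | c.0) + c.a.(0 + 0)) ⊢ —a→ p1, —b→ p2, —c→ p3, —c→ p4, —c→ p5, —c→ p6
  p1 = (0 + 0) | (0 | 0 | c.0) ⊢ —c→ p7
  p2 = c.(0 | 0) | (0 | (0 | 0)) ⊢ —c→ p8
  p3 = 0 | 0 | (c.0\{a,b} + b.0 | (0 | 0)) ⊢ —b→ p8, —c→ p9
  p4 = a.(0 + 0) ⊢ —a→ p10
  p5 = a.(0 + 0) | (0 | 0 | 0) ⊢ —a→ p7
  p6 = c.(0 | 0) | 0\{a,b} ⊢ —c→ p9
  p7 = (0 + 0) | (0 | 0 | 0) ⊢ stopped
  p8 = 0 | 0 | (0 | (0 | 0)) ⊢ stopped
  p9 = 0 | 0 | 0\{a,b} ⊢ stopped
  p10 = 0 + 0 ⊢ stopped
Reachable graph of Q (14 states):
  q0 = c.c.(0 | 0) | (c.0\{a,b} + b.0 | (0 | 0)) + (a.(0 + 0) | (0 | 0 | c.0) + c.a.(0 + 0)) ⊢ —a→ q1, —b→ q2, —c→ q3, —c→ q4, —c→ q5, —c→ q6
  q1 = (0 + 0) | (0 | 0 | c.0) ⊢ —c→ q7
  q2 = c.c.(0 | 0) | (0 | (0 | 0)) ⊢ —c→ q8
  q3 = a.(0 + 0) ⊢ —a→ q9
  q4 = a.(0 + 0) | (0 | 0 | 0) ⊢ —a→ q7
  q5 = c.(0 | 0) | (c.0\{a,b} + b.0 | (0 | 0)) ⊢ —b→ q8, —c→ q10, —c→ q11
  q6 = c.c.(0 | 0) | 0\{a,b} ⊢ —c→ q11
  q7 = (0 + 0) | (0 | 0 | 0) ⊢ stopped
  q8 = c.(0 | 0) | (0 | (0 | 0)) ⊢ —c→ q12
  q9 = 0 + 0 ⊢ stopped
  q10 = 0 | 0 | (c.0\{a,b} + b.0 | (0 | 0)) ⊢ —b→ q12, —c→ q13
  q11 = c.(0 | 0) | 0\{a,b} ⊢ —c→ q13
  q12 = 0 | 0 | (0 | (0 | 0)) ⊢ stopped
  q13 = 0 | 0 | 0\{a,b} ⊢ stopped
Run σ = ⟨bcc⟩ on Q: start {q0}
  step 1 (b): {q2}
  step 2 (c): {q8}
  step 3 (c): {q12}
  Q completes σ.
Run σ = ⟨bcc⟩ on P: start {p0}
  step 1 (b): {p2}
  step 2 (c): {p8}
  step 3 (c): no successor for P

NO — witness ⟨bcc⟩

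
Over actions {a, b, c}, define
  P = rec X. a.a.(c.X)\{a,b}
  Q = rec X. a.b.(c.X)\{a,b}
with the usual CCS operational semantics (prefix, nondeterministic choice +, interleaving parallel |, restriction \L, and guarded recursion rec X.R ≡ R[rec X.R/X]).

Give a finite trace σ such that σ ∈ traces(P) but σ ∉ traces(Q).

LTS(P): 4 reachable states
  p0 = rec X. a.a.(c.X)\{a,b} has moves ··a··> p1
  p1 = a.(c.(rec X. a.a.(c.X)\{a,b}))\{a,b} has moves ··a··> p2
  p2 = (c.(rec X. a.a.(c.X)\{a,b}))\{a,b} has moves ··c··> p3
  p3 = (rec X. a.a.(c.X)\{a,b})\{a,b} has moves ∅
LTS(Q): 4 reachable states
  q0 = rec X. a.b.(c.X)\{a,b} has moves ··a··> q1
  q1 = b.(c.(rec X. a.b.(c.X)\{a,b}))\{a,b} has moves ··b··> q2
  q2 = (c.(rec X. a.b.(c.X)\{a,b}))\{a,b} has moves ··c··> q3
  q3 = (rec X. a.b.(c.X)\{a,b})\{a,b} has moves ∅
Executing aa from P (initial set {p0}):
  after a @ step 1: {p1}
  after a @ step 2: {p2}
  P completes σ.
Executing aa from Q (initial set {q0}):
  after a @ step 1: {q1}
  after a @ step 2: ∅ (Q stuck)

aa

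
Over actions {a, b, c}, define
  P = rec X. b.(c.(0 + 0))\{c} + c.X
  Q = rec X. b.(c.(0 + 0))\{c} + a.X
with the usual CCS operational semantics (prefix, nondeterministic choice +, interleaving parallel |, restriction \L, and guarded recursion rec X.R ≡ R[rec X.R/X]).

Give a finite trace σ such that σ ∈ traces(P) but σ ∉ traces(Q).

c

Reachable graph of P (2 states):
  p0 = rec X. b.(c.(0 + 0))\{c} + c.X :: --b--▸ p1, --c--▸ p0
  p1 = (c.(0 + 0))\{c} :: ·
Reachable graph of Q (2 states):
  q0 = rec X. b.(c.(0 + 0))\{c} + a.X :: --a--▸ q0, --b--▸ q1
  q1 = (c.(0 + 0))\{c} :: ·
Run σ = ⟨c⟩ on P: start {p0}
  step 1 (c): {p0}
  — P admits the full trace.
Run σ = ⟨c⟩ on Q: start {q0}
  step 1 (c): no successor for Q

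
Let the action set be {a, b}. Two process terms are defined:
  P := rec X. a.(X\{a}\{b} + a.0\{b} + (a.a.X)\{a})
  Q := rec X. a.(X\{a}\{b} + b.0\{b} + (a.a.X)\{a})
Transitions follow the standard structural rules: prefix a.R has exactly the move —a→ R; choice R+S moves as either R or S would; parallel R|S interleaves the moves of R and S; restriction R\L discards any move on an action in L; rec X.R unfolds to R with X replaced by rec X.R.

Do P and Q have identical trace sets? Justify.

Reachable graph of P (3 states):
  s0 = rec X. a.(X\{a}\{b} + a.0\{b} + (a.a.X)\{a}) :: ··a··> s1
  s1 = (rec X. a.(X\{a}\{b} + a.0\{b} + (a.a.X)\{a}))\{a}\{b} + a.0\{b} + (a.a.(rec X. a.(X\{a}\{b} + a.0\{b} + (a.a.X)\{a})))\{a} :: ··a··> s2
  s2 = 0\{b} :: (no moves)
Reachable graph of Q (3 states):
  t0 = rec X. a.(X\{a}\{b} + b.0\{b} + (a.a.X)\{a}) :: ··a··> t1
  t1 = (rec X. a.(X\{a}\{b} + b.0\{b} + (a.a.X)\{a}))\{a}\{b} + b.0\{b} + (a.a.(rec X. a.(X\{a}\{b} + b.0\{b} + (a.a.X)\{a})))\{a} :: ··b··> t2
  t2 = 0\{b} :: (no moves)
Executing aa from P (initial set {s0}):
  after a @ step 1: {s1}
  after a @ step 2: {s2}
  P completes σ.
Executing aa from Q (initial set {t0}):
  after a @ step 1: {t1}
  after a @ step 2: ∅  — Q cannot continue

trace-distinct — witness ⟨aa⟩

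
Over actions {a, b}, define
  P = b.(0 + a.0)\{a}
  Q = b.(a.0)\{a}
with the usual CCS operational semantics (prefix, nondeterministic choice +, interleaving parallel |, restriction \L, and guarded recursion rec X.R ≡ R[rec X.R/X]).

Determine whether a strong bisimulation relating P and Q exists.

P ~ Q

LTS(P): 2 reachable states
  m0 = b.(0 + a.0)\{a} has moves =b=> m1
  m1 = (0 + a.0)\{a} has moves deadlocked
LTS(Q): 2 reachable states
  n0 = b.(a.0)\{a} has moves =b=> n1
  n1 = (a.0)\{a} has moves deadlocked
Coarsest stable partition (strong bisimilarity classes):
  B0 = {m0, n0}
  B1 = {m1, n1}
m0 ∈ B0, n0 ∈ B0 → same block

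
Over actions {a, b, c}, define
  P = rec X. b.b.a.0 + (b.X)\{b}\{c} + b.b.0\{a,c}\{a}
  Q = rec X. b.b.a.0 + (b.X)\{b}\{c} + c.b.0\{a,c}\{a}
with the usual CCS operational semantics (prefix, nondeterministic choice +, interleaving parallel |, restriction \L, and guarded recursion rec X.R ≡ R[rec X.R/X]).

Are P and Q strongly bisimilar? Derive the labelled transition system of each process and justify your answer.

Reachable graph of P (6 states):
  u0 = rec X. b.b.a.0 + (b.X)\{b}\{c} + b.b.0\{a,c}\{a} ⊢ -b-> u1, -b-> u2
  u1 = b.0\{a,c}\{a} ⊢ -b-> u3
  u2 = b.a.0 ⊢ -b-> u4
  u3 = 0\{a,c}\{a} ⊢ ·
  u4 = a.0 ⊢ -a-> u5
  u5 = 0 ⊢ ·
Reachable graph of Q (6 states):
  v0 = rec X. b.b.a.0 + (b.X)\{b}\{c} + c.b.0\{a,c}\{a} ⊢ -b-> v1, -c-> v2
  v1 = b.a.0 ⊢ -b-> v3
  v2 = b.0\{a,c}\{a} ⊢ -b-> v4
  v3 = a.0 ⊢ -a-> v5
  v4 = 0\{a,c}\{a} ⊢ ·
  v5 = 0 ⊢ ·
Partition-refinement fixed point:
  B0 = {u0}
  B1 = {u2, v1}
  B2 = {u4, v3}
  B3 = {u3, u5, v4, v5}
  B4 = {u1, v2}
  B5 = {v0}
u0 ∈ B0, v0 ∈ B5 → different blocks

not bisimilar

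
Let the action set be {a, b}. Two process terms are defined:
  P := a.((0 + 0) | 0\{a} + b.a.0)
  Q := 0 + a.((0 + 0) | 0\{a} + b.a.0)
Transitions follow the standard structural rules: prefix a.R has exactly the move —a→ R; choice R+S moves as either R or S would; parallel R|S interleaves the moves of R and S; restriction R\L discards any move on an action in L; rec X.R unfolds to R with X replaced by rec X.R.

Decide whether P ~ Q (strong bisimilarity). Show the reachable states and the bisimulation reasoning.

YES

P's transition system — 4 states:
  m0 = a.((0 + 0) | 0\{a} + b.a.0) | --a--▸ m1
  m1 = (0 + 0) | 0\{a} + b.a.0 | --b--▸ m2
  m2 = a.0 | --a--▸ m3
  m3 = 0 | ∅
Q's transition system — 4 states:
  n0 = 0 + a.((0 + 0) | 0\{a} + b.a.0) | --a--▸ n1
  n1 = (0 + 0) | 0\{a} + b.a.0 | --b--▸ n2
  n2 = a.0 | --a--▸ n3
  n3 = 0 | ∅
Partition-refinement fixed point:
  B0 = {m0, n0}
  B1 = {m1, n1}
  B2 = {m2, n2}
  B3 = {m3, n3}
m0 ∈ B0, n0 ∈ B0 → same block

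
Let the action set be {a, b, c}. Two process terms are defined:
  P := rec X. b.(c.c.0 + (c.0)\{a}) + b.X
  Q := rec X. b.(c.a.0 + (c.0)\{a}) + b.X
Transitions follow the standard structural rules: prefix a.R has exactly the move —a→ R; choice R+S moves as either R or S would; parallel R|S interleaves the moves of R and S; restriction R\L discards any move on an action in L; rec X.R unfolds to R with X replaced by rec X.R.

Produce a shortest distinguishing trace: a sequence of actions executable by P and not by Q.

Reachable graph of P (5 states):
  s0 = rec X. b.(c.c.0 + (c.0)\{a}) + b.X :: —b→ s0, —b→ s1
  s1 = c.c.0 + (c.0)\{a} :: —c→ s2, —c→ s3
  s2 = 0\{a} :: deadlocked
  s3 = c.0 :: —c→ s4
  s4 = 0 :: deadlocked
Reachable graph of Q (5 states):
  t0 = rec X. b.(c.a.0 + (c.0)\{a}) + b.X :: —b→ t0, —b→ t1
  t1 = c.a.0 + (c.0)\{a} :: —c→ t2, —c→ t3
  t2 = 0\{a} :: deadlocked
  t3 = a.0 :: —a→ t4
  t4 = 0 :: deadlocked
Executing bcc from P (initial set {s0}):
  [1] b ⇒ {s0, s1}
  [2] c ⇒ {s2, s3}
  [3] c ⇒ {s4}
  — P admits the full trace.
Executing bcc from Q (initial set {t0}):
  [1] b ⇒ {t0, t1}
  [2] c ⇒ {t2, t3}
  [3] c ⇒ ∅ (Q stuck)

bcc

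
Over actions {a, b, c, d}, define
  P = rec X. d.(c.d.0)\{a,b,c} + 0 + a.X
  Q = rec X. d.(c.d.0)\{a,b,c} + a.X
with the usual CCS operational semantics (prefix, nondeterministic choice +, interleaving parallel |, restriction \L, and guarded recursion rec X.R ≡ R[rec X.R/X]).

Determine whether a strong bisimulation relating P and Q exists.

YES

Reachable graph of P (2 states):
  p0 = rec X. d.(c.d.0)\{a,b,c} + 0 + a.X → --a--▸ p0, --d--▸ p1
  p1 = (c.d.0)\{a,b,c} → (no moves)
Reachable graph of Q (2 states):
  q0 = rec X. d.(c.d.0)\{a,b,c} + a.X → --a--▸ q0, --d--▸ q1
  q1 = (c.d.0)\{a,b,c} → (no moves)
Coarsest stable partition (strong bisimilarity classes):
  B0 = {p0, q0}
  B1 = {p1, q1}
p0 ∈ B0, q0 ∈ B0 → same block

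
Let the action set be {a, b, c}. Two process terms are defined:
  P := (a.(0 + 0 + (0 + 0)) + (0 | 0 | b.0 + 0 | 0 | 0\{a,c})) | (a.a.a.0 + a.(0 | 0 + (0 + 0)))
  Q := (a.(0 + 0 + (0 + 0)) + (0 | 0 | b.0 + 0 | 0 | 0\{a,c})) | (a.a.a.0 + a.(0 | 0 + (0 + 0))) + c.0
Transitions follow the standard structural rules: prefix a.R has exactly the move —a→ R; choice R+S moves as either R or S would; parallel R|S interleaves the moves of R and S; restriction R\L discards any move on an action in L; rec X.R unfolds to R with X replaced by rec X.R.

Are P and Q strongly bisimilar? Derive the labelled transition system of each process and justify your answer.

LTS(P): 15 reachable states
  p0 = (a.(0 + 0 + (0 + 0)) + (0 | 0 | b.0 + 0 | 0 | 0\{a,c})) | (a.a.a.0 + a.(0 | 0 + (0 + 0))) | ··a··> p1, ··a··> p2, ··a··> p3, ··b··> p4
  p1 = (0 + 0 + (0 + 0)) | (a.a.a.0 + a.(0 | 0 + (0 + 0))) | ··a··> p5, ··a··> p6
  p2 = (a.(0 + 0 + (0 + 0)) + (0 | 0 | b.0 + 0 | 0 | 0\{a,c})) | (0 | 0 + (0 + 0)) | ··a··> p5, ··b··> p7
  p3 = (a.(0 + 0 + (0 + 0)) + (0 | 0 | b.0 + 0 | 0 | 0\{a,c})) | a.a.0 | ··a··> p6, ··a··> p8, ··b··> p9
  p4 = 0 | 0 | 0 | (a.a.a.0 + a.(0 | 0 + (0 + 0))) | ··a··> p7, ··a··> p9
  p5 = (0 + 0 + (0 + 0)) | (0 | 0 + (0 + 0)) | ·
  p6 = (0 + 0 + (0 + 0)) | a.a.0 | ··a··> p10
  p7 = 0 | 0 | 0 | (0 | 0 + (0 + 0)) | ·
  p8 = (a.(0 + 0 + (0 + 0)) + (0 | 0 | b.0 + 0 | 0 | 0\{a,c})) | a.0 | ··a··> p10, ··a··> p11, ··b··> p12
  p9 = 0 | 0 | 0 | a.a.0 | ··a··> p12
  p10 = (0 + 0 + (0 + 0)) | a.0 | ··a··> p13
  p11 = (a.(0 + 0 + (0 + 0)) + (0 | 0 | b.0 + 0 | 0 | 0\{a,c})) | 0 | ··a··> p13, ··b··> p14
  p12 = 0 | 0 | 0 | a.0 | ··a··> p14
  p13 = (0 + 0 + (0 + 0)) | 0 | ·
  p14 = 0 | 0 | 0 | 0 | ·
LTS(Q): 16 reachable states
  q0 = (a.(0 + 0 + (0 + 0)) + (0 | 0 | b.0 + 0 | 0 | 0\{a,c})) | (a.a.a.0 + a.(0 | 0 + (0 + 0))) + c.0 | ··a··> q1, ··a··> q2, ··a··> q3, ··b··> q4, ··c··> q5
  q1 = (0 + 0 + (0 + 0)) | (a.a.a.0 + a.(0 | 0 + (0 + 0))) | ··a··> q6, ··a··> q7
  q2 = (a.(0 + 0 + (0 + 0)) + (0 | 0 | b.0 + 0 | 0 | 0\{a,c})) | (0 | 0 + (0 + 0)) | ··a··> q6, ··b··> q8
  q3 = (a.(0 + 0 + (0 + 0)) + (0 | 0 | b.0 + 0 | 0 | 0\{a,c})) | a.a.0 | ··a··> q7, ··a··> q9, ··b··> q10
  q4 = 0 | 0 | 0 | (a.a.a.0 + a.(0 | 0 + (0 + 0))) | ··a··> q10, ··a··> q8
  q5 = 0 | ·
  q6 = (0 + 0 + (0 + 0)) | (0 | 0 + (0 + 0)) | ·
  q7 = (0 + 0 + (0 + 0)) | a.a.0 | ··a··> q11
  q8 = 0 | 0 | 0 | (0 | 0 + (0 + 0)) | ·
  q9 = (a.(0 + 0 + (0 + 0)) + (0 | 0 | b.0 + 0 | 0 | 0\{a,c})) | a.0 | ··a··> q11, ··a··> q12, ··b··> q13
  q10 = 0 | 0 | 0 | a.a.0 | ··a··> q13
  q11 = (0 + 0 + (0 + 0)) | a.0 | ··a··> q14
  q12 = (a.(0 + 0 + (0 + 0)) + (0 | 0 | b.0 + 0 | 0 | 0\{a,c})) | 0 | ··a··> q14, ··b··> q15
  q13 = 0 | 0 | 0 | a.0 | ··a··> q15
  q14 = (0 + 0 + (0 + 0)) | 0 | ·
  q15 = 0 | 0 | 0 | 0 | ·
Partition-refinement fixed point:
  B0 = {p0}
  B1 = {p1, p4, q1, q4}
  B2 = {p13, p14, p5, p7, q14, q15, q5, q6, q8}
  B3 = {p6, p9, q10, q7}
  B4 = {p10, p12, q11, q13}
  B5 = {p11, p2, q12, q2}
  B6 = {p3, q3}
  B7 = {p8, q9}
  B8 = {q0}
p0 ∈ B0, q0 ∈ B8 → different blocks

not bisimilar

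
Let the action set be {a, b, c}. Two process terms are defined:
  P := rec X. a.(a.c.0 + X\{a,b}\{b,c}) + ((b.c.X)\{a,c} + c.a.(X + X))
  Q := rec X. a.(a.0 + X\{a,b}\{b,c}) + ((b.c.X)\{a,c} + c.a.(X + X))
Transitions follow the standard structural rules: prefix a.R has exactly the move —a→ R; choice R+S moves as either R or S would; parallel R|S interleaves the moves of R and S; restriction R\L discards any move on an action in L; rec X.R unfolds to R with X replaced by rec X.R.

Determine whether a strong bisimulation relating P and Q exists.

NO

LTS(P): 7 reachable states
  p0 = rec X. a.(a.c.0 + X\{a,b}\{b,c}) + ((b.c.X)\{a,c} + c.a.(X + X)) | ··a··> p1, ··b··> p2, ··c··> p3
  p1 = a.c.0 + (rec X. a.(a.c.0 + X\{a,b}\{b,c}) + ((b.c.X)\{a,c} + c.a.(X + X)))\{a,b}\{b,c} | ··a··> p4
  p2 = (c.(rec X. a.(a.c.0 + X\{a,b}\{b,c}) + ((b.c.X)\{a,c} + c.a.(X + X))))\{a,c} | deadlocked
  p3 = a.((rec X. a.(a.c.0 + X\{a,b}\{b,c}) + ((b.c.X)\{a,c} + c.a.(X + X))) + (rec X. a.(a.c.0 + X\{a,b}\{b,c}) + ((b.c.X)\{a,c} + c.a.(X + X)))) | ··a··> p5
  p4 = c.0 | ··c··> p6
  p5 = (rec X. a.(a.c.0 + X\{a,b}\{b,c}) + ((b.c.X)\{a,c} + c.a.(X + X))) + (rec X. a.(a.c.0 + X\{a,b}\{b,c}) + ((b.c.X)\{a,c} + c.a.(X + X))) | ··a··> p1, ··b··> p2, ··c··> p3
  p6 = 0 | deadlocked
LTS(Q): 6 reachable states
  q0 = rec X. a.(a.0 + X\{a,b}\{b,c}) + ((b.c.X)\{a,c} + c.a.(X + X)) | ··a··> q1, ··b··> q2, ··c··> q3
  q1 = a.0 + (rec X. a.(a.0 + X\{a,b}\{b,c}) + ((b.c.X)\{a,c} + c.a.(X + X)))\{a,b}\{b,c} | ··a··> q4
  q2 = (c.(rec X. a.(a.0 + X\{a,b}\{b,c}) + ((b.c.X)\{a,c} + c.a.(X + X))))\{a,c} | deadlocked
  q3 = a.((rec X. a.(a.0 + X\{a,b}\{b,c}) + ((b.c.X)\{a,c} + c.a.(X + X))) + (rec X. a.(a.0 + X\{a,b}\{b,c}) + ((b.c.X)\{a,c} + c.a.(X + X)))) | ··a··> q5
  q4 = 0 | deadlocked
  q5 = (rec X. a.(a.0 + X\{a,b}\{b,c}) + ((b.c.X)\{a,c} + c.a.(X + X))) + (rec X. a.(a.0 + X\{a,b}\{b,c}) + ((b.c.X)\{a,c} + c.a.(X + X))) | ··a··> q1, ··b··> q2, ··c··> q3
Bisimilarity quotient blocks:
  B0 = {p0, p5}
  B1 = {p3}
  B2 = {p2, p6, q2, q4}
  B3 = {p1}
  B4 = {p4}
  B5 = {q0, q5}
  B6 = {q1}
  B7 = {q3}
p0 ∈ B0, q0 ∈ B5 → different blocks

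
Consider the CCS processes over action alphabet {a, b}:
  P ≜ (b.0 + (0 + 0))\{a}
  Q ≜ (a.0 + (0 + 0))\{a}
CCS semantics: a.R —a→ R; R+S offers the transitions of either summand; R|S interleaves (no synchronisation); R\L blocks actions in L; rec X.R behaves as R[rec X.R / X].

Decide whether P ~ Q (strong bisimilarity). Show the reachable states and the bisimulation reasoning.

not bisimilar

P's transition system — 2 states:
  p0 = (b.0 + (0 + 0))\{a} ⊢ --b--▸ p1
  p1 = 0\{a} ⊢ ·
Q's transition system — 1 states:
  q0 = (a.0 + (0 + 0))\{a} ⊢ ·
Partition-refinement fixed point:
  B0 = {p0}
  B1 = {p1, q0}
p0 ∈ B0, q0 ∈ B1 → different blocks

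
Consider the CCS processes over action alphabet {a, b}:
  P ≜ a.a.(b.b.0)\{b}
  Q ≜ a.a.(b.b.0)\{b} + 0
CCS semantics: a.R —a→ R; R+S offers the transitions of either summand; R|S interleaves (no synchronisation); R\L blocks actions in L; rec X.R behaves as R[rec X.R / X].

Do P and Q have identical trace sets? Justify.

Reachable graph of P (3 states):
  u0 = a.a.(b.b.0)\{b} ⊢ ··a··> u1
  u1 = a.(b.b.0)\{b} ⊢ ··a··> u2
  u2 = (b.b.0)\{b} ⊢ deadlocked
Reachable graph of Q (3 states):
  v0 = a.a.(b.b.0)\{b} + 0 ⊢ ··a··> v1
  v1 = a.(b.b.0)\{b} ⊢ ··a··> v2
  v2 = (b.b.0)\{b} ⊢ deadlocked
Coarsest stable partition (strong bisimilarity classes):
  B0 = {u0, v0}
  B1 = {u1, v1}
  B2 = {u2, v2}
u0 ∈ B0, v0 ∈ B0 → same block
Bisimilar ⇒ trace-equivalent.

YES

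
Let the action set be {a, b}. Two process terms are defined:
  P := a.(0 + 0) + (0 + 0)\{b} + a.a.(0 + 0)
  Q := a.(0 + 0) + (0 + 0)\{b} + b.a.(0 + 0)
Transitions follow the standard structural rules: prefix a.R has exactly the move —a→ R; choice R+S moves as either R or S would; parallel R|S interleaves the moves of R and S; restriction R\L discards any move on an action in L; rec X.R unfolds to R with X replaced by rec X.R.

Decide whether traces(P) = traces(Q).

Reachable graph of P (3 states):
  u0 = a.(0 + 0) + (0 + 0)\{b} + a.a.(0 + 0) → --a--▸ u1, --a--▸ u2
  u1 = 0 + 0 → stopped
  u2 = a.(0 + 0) → --a--▸ u1
Reachable graph of Q (3 states):
  v0 = a.(0 + 0) + (0 + 0)\{b} + b.a.(0 + 0) → --a--▸ v1, --b--▸ v2
  v1 = 0 + 0 → stopped
  v2 = a.(0 + 0) → --a--▸ v1
Trace ⟨aa⟩ through P, begin at {u0}:
  after a @ step 1: {u1, u2}
  after a @ step 2: {u1}
  ✓ P
Trace ⟨aa⟩ through Q, begin at {v0}:
  after a @ step 1: {v1}
  after a @ step 2: ∅ (Q stuck)

NO — witness ⟨aa⟩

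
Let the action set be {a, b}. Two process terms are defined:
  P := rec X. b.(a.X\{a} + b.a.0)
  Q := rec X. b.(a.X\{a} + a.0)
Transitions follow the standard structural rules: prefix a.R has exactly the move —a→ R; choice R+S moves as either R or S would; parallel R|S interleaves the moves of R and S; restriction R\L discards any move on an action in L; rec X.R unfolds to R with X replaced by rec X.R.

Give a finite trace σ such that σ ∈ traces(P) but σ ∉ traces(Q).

P's transition system — 7 states:
  s0 = rec X. b.(a.X\{a} + b.a.0) → —b→ s1
  s1 = a.(rec X. b.(a.X\{a} + b.a.0))\{a} + b.a.0 → —a→ s2, —b→ s3
  s2 = (rec X. b.(a.X\{a} + b.a.0))\{a} → —b→ s4
  s3 = a.0 → —a→ s5
  s4 = (a.(rec X. b.(a.X\{a} + b.a.0))\{a} + b.a.0)\{a} → —b→ s6
  s5 = 0 → stopped
  s6 = (a.0)\{a} → stopped
Q's transition system — 5 states:
  t0 = rec X. b.(a.X\{a} + a.0) → —b→ t1
  t1 = a.(rec X. b.(a.X\{a} + a.0))\{a} + a.0 → —a→ t2, —a→ t3
  t2 = (rec X. b.(a.X\{a} + a.0))\{a} → —b→ t4
  t3 = 0 → stopped
  t4 = (a.(rec X. b.(a.X\{a} + a.0))\{a} + a.0)\{a} → stopped
Executing bb from P (initial set {s0}):
  after b @ step 1: {s1}
  after b @ step 2: {s3}
  P completes σ.
Executing bb from Q (initial set {t0}):
  after b @ step 1: {t1}
  after b @ step 2: ∅  — Q cannot continue

bb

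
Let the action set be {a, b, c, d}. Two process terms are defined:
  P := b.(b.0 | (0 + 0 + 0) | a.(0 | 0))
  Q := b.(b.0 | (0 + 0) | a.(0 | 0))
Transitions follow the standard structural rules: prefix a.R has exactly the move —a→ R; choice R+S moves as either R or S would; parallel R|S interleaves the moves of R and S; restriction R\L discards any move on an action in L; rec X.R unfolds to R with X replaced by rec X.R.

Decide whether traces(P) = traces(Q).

trace-equivalent

P's transition system — 5 states:
  p0 = b.(b.0 | (0 + 0 + 0) | a.(0 | 0)) has moves —b→ p1
  p1 = b.0 | (0 + 0 + 0) | a.(0 | 0) has moves —a→ p2, —b→ p3
  p2 = b.0 | (0 + 0 + 0) | (0 | 0) has moves —b→ p4
  p3 = 0 | (0 + 0 + 0) | a.(0 | 0) has moves —a→ p4
  p4 = 0 | (0 + 0 + 0) | (0 | 0) has moves deadlocked
Q's transition system — 5 states:
  q0 = b.(b.0 | (0 + 0) | a.(0 | 0)) has moves —b→ q1
  q1 = b.0 | (0 + 0) | a.(0 | 0) has moves —a→ q2, —b→ q3
  q2 = b.0 | (0 + 0) | (0 | 0) has moves —b→ q4
  q3 = 0 | (0 + 0) | a.(0 | 0) has moves —a→ q4
  q4 = 0 | (0 + 0) | (0 | 0) has moves deadlocked
Bisimilarity quotient blocks:
  B0 = {p0, q0}
  B1 = {p1, q1}
  B2 = {p2, q2}
  B3 = {p4, q4}
  B4 = {p3, q3}
p0 ∈ B0, q0 ∈ B0 → same block
Bisimilar ⇒ trace-equivalent.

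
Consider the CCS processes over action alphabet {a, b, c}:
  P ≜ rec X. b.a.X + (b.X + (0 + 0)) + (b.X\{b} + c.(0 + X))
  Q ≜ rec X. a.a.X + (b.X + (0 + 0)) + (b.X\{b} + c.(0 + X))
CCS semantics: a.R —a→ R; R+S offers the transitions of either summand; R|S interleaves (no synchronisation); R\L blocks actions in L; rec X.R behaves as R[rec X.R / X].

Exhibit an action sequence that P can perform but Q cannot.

bab

LTS(P): 5 reachable states
  u0 = rec X. b.a.X + (b.X + (0 + 0)) + (b.X\{b} + c.(0 + X)) | -b-> u0, -b-> u1, -b-> u2, -c-> u3
  u1 = (rec X. b.a.X + (b.X + (0 + 0)) + (b.X\{b} + c.(0 + X)))\{b} | -c-> u4
  u2 = a.(rec X. b.a.X + (b.X + (0 + 0)) + (b.X\{b} + c.(0 + X))) | -a-> u0
  u3 = 0 + (rec X. b.a.X + (b.X + (0 + 0)) + (b.X\{b} + c.(0 + X))) | -b-> u0, -b-> u1, -b-> u2, -c-> u3
  u4 = (0 + (rec X. b.a.X + (b.X + (0 + 0)) + (b.X\{b} + c.(0 + X))))\{b} | -c-> u4
LTS(Q): 6 reachable states
  v0 = rec X. a.a.X + (b.X + (0 + 0)) + (b.X\{b} + c.(0 + X)) | -a-> v1, -b-> v0, -b-> v2, -c-> v3
  v1 = a.(rec X. a.a.X + (b.X + (0 + 0)) + (b.X\{b} + c.(0 + X))) | -a-> v0
  v2 = (rec X. a.a.X + (b.X + (0 + 0)) + (b.X\{b} + c.(0 + X)))\{b} | -a-> v4, -c-> v5
  v3 = 0 + (rec X. a.a.X + (b.X + (0 + 0)) + (b.X\{b} + c.(0 + X))) | -a-> v1, -b-> v0, -b-> v2, -c-> v3
  v4 = (a.(rec X. a.a.X + (b.X + (0 + 0)) + (b.X\{b} + c.(0 + X))))\{b} | -a-> v2
  v5 = (0 + (rec X. a.a.X + (b.X + (0 + 0)) + (b.X\{b} + c.(0 + X))))\{b} | -a-> v4, -c-> v5
Trace ⟨bab⟩ through P, begin at {u0}:
  [1] b ⇒ {u0, u1, u2}
  [2] a ⇒ {u0}
  [3] b ⇒ {u0, u1, u2}
  ✓ P
Trace ⟨bab⟩ through Q, begin at {v0}:
  [1] b ⇒ {v0, v2}
  [2] a ⇒ {v1, v4}
  [3] b ⇒ ∅  — Q cannot continue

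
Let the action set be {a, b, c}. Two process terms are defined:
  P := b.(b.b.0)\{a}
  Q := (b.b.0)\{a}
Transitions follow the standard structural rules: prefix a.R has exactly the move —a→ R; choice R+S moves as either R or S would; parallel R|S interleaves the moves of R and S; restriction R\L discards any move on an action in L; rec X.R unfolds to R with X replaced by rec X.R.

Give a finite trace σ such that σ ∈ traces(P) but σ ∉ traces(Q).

bbb

LTS(P): 4 reachable states
  p0 = b.(b.b.0)\{a} has moves —b→ p1
  p1 = (b.b.0)\{a} has moves —b→ p2
  p2 = (b.0)\{a} has moves —b→ p3
  p3 = 0\{a} has moves (no moves)
LTS(Q): 3 reachable states
  q0 = (b.b.0)\{a} has moves —b→ q1
  q1 = (b.0)\{a} has moves —b→ q2
  q2 = 0\{a} has moves (no moves)
Trace ⟨bbb⟩ through P, begin at {p0}:
  after b @ step 1: {p1}
  after b @ step 2: {p2}
  after b @ step 3: {p3}
  P completes σ.
Trace ⟨bbb⟩ through Q, begin at {q0}:
  after b @ step 1: {q1}
  after b @ step 2: {q2}
  after b @ step 3: ∅ (Q stuck)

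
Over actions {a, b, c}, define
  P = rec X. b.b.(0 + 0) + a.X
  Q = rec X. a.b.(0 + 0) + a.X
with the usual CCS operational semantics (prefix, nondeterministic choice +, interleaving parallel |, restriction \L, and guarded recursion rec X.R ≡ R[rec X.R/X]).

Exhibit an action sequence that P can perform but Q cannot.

b

LTS(P): 3 reachable states
  p0 = rec X. b.b.(0 + 0) + a.X ⊢ ··a··> p0, ··b··> p1
  p1 = b.(0 + 0) ⊢ ··b··> p2
  p2 = 0 + 0 ⊢ ∅
LTS(Q): 3 reachable states
  q0 = rec X. a.b.(0 + 0) + a.X ⊢ ··a··> q0, ··a··> q1
  q1 = b.(0 + 0) ⊢ ··b··> q2
  q2 = 0 + 0 ⊢ ∅
Executing b from P (initial set {p0}):
  after b @ step 1: {p1}
  P completes σ.
Executing b from Q (initial set {q0}):
  after b @ step 1: ∅ (Q stuck)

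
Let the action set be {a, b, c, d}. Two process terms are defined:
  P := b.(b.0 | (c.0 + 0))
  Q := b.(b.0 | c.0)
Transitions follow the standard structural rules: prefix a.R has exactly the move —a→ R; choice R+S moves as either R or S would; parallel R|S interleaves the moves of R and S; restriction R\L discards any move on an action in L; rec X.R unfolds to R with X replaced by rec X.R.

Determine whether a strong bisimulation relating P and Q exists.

Reachable graph of P (5 states):
  u0 = b.(b.0 | (c.0 + 0)) | ··b··> u1
  u1 = b.0 | (c.0 + 0) | ··b··> u2, ··c··> u3
  u2 = 0 | (c.0 + 0) | ··c··> u4
  u3 = b.0 | 0 | ··b··> u4
  u4 = 0 | 0 | deadlocked
Reachable graph of Q (5 states):
  v0 = b.(b.0 | c.0) | ··b··> v1
  v1 = b.0 | c.0 | ··b··> v2, ··c··> v3
  v2 = 0 | c.0 | ··c··> v4
  v3 = b.0 | 0 | ··b··> v4
  v4 = 0 | 0 | deadlocked
Coarsest stable partition (strong bisimilarity classes):
  B0 = {u0, v0}
  B1 = {u1, v1}
  B2 = {u2, v2}
  B3 = {u4, v4}
  B4 = {u3, v3}
u0 ∈ B0, v0 ∈ B0 → same block

YES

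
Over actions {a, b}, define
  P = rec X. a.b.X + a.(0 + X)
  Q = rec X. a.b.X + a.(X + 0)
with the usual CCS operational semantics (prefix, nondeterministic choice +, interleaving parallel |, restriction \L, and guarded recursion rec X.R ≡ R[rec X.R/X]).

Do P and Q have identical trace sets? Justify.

YES

LTS(P): 3 reachable states
  p0 = rec X. a.b.X + a.(0 + X) has moves -a-> p1, -a-> p2
  p1 = 0 + (rec X. a.b.X + a.(0 + X)) has moves -a-> p1, -a-> p2
  p2 = b.(rec X. a.b.X + a.(0 + X)) has moves -b-> p0
LTS(Q): 3 reachable states
  q0 = rec X. a.b.X + a.(X + 0) has moves -a-> q1, -a-> q2
  q1 = (rec X. a.b.X + a.(X + 0)) + 0 has moves -a-> q1, -a-> q2
  q2 = b.(rec X. a.b.X + a.(X + 0)) has moves -b-> q0
Bisimilarity quotient blocks:
  B0 = {p0, p1, q0, q1}
  B1 = {p2, q2}
p0 ∈ B0, q0 ∈ B0 → same block
Bisimilar ⇒ trace-equivalent.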